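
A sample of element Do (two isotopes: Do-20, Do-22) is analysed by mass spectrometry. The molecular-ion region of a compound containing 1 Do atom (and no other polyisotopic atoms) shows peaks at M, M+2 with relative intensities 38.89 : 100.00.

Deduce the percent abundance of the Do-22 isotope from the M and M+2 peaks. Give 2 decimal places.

If p is the fraction of Do that is Do-20, then I(M+2)/I(M) = [C(1,1)·p^0·(1−p)] / p^1 = 1·(1−p)/p = 100.00/38.89 = 2.5714
(1−p)/p = 2.5714/1 = 2.5714  ⇒  p = 1/(1 + 2.5714) = 0.2800
Do-20: 28.00%, Do-22: 72.00%.

72.00%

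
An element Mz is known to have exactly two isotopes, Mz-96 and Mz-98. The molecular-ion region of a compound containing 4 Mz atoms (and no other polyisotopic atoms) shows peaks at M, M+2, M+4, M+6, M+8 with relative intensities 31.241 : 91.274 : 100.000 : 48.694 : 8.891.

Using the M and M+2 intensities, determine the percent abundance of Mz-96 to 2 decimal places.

Let p = fractional abundance of Mz-96. I(M+2)/I(M) = [C(4,1)·p^3·(1−p)] / p^4 = 4·(1−p)/p = 91.274/31.241 = 2.9216
(1−p)/p = 2.9216/4 = 0.7304  ⇒  p = 1/(1 + 0.7304) = 0.5779
Mz-96: 57.79%, Mz-98: 42.21%.

57.79%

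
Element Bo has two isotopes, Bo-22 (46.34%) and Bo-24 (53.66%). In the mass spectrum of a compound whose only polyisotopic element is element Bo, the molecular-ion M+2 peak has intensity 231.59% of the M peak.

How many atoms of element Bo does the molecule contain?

2

With n Bo atoms, P(M+2)/P(M) = C(n,1)·p^(n−1)q / p^n = n·q/p = n · 0.5366/0.4634.
n = 2.3159 × 0.4634/0.5366 = 2.00 ≈ 2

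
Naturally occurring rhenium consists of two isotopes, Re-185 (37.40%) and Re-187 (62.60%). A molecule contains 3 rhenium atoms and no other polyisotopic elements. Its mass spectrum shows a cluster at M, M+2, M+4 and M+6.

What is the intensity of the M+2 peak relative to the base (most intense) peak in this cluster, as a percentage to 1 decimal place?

Binomial terms of (0.3740 + 0.6260)^3: M 0.0523, M+2 0.2627, M+4 0.4397, M+6 0.2453 → M+4 is the base peak.
P(M+4) = C(3,2) × 0.3740^1 × 0.6260^2 = 3 × 0.3740 × 0.391876 = 0.439685 (base)
P(M+2) = C(3,1) × 0.3740^2 × 0.6260^1 = 3 × 0.139876 × 0.6260 = 0.262687
Relative intensity = 0.262687 / 0.439685 × 100 = 59.7

59.7%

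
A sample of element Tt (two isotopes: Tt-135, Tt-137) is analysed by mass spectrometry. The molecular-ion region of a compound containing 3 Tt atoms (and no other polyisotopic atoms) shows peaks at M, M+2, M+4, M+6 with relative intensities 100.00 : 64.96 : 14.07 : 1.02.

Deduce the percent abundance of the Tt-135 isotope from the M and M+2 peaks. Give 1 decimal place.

82.2%

Write p for the Tt-135 fraction. I(M+2)/I(M) = [C(3,1)·p^2·(1−p)] / p^3 = 3·(1−p)/p = 64.96/100.00 = 0.6496
(1−p)/p = 0.6496/3 = 0.2165  ⇒  p = 1/(1 + 0.2165) = 0.8220
Tt-135: 82.2%, Tt-137: 17.8%.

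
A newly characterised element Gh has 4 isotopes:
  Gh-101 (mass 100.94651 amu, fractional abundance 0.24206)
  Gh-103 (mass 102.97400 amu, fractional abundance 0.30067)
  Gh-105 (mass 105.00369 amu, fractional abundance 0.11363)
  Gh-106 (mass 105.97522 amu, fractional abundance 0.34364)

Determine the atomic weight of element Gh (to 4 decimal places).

103.7452 amu

Weight each isotope mass by its fractional abundance: 0.24206 × 100.94651 + 0.30067 × 102.97400 + 0.11363 × 105.00369 + 0.34364 × 105.97522
= 24.435112 + 30.961193 + 11.931569 + 36.417325 = 103.745199 amu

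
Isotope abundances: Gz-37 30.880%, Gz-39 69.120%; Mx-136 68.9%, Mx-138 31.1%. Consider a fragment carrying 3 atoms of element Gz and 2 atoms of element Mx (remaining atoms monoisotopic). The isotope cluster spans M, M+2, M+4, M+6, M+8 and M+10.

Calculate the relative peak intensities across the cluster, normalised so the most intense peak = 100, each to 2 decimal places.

Element Gz pattern (n=3): 0.02944638 : 0.19773319 : 0.44259449 : 0.33022594
Element Mx pattern (n=2): 0.474721 : 0.428558 : 0.096721
Convolve the two distributions (both contribute in 2-u steps):
  M: 0.02944638×0.474721 = 0.013979
  M+2: 0.02944638×0.428558 + 0.19773319×0.474721 = 0.106488
  M+4: 0.02944638×0.096721 + 0.19773319×0.428558 + 0.44259449×0.474721 = 0.297697
  M+6: 0.19773319×0.096721 + 0.44259449×0.428558 + 0.33022594×0.474721 = 0.365568
  M+8: 0.44259449×0.096721 + 0.33022594×0.428558 = 0.184329
  M+10: 0.33022594×0.096721 = 0.031940
Scale to base peak (0.365568) = 100: 3.82 : 29.13 : 81.43 : 100.00 : 50.42 : 8.74

3.82 : 29.13 : 81.43 : 100.00 : 50.42 : 8.74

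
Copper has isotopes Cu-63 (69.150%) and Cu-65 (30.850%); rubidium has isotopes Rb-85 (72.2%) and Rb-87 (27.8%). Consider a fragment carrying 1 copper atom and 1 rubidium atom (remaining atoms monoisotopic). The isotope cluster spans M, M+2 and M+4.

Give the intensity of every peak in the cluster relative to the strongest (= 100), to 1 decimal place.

100.0 : 83.1 : 17.2

Copper pattern (n=1): 0.6915 : 0.3085
Rubidium pattern (n=1): 0.7220 : 0.2780
Convolve the two distributions (both contribute in 2-u steps):
  M: 0.6915×0.7220 = 0.499263
  M+2: 0.6915×0.2780 + 0.3085×0.7220 = 0.414974
  M+4: 0.3085×0.2780 = 0.085763
Scale to base peak (0.499263) = 100: 100.0 : 83.1 : 17.2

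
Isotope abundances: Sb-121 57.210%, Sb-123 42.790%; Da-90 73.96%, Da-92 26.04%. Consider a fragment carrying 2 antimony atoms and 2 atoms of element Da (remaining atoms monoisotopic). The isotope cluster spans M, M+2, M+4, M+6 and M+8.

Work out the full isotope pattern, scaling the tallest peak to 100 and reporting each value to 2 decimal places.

45.45 : 100.00 : 78.94 : 26.33 : 3.15

Antimony pattern (n=2): 0.32729841 : 0.48960318 : 0.18309841
Element Da pattern (n=2): 0.54700816 : 0.38518368 : 0.06780816
Convolve the two distributions (both contribute in 2-u steps):
  M: 0.32729841×0.54700816 = 0.179035
  M+2: 0.32729841×0.38518368 + 0.48960318×0.54700816 = 0.393887
  M+4: 0.32729841×0.06780816 + 0.48960318×0.38518368 + 0.18309841×0.54700816 = 0.310937
  M+6: 0.48960318×0.06780816 + 0.18309841×0.38518368 = 0.103726
  M+8: 0.18309841×0.06780816 = 0.012416
Scale to base peak (0.393887) = 100: 45.45 : 100.00 : 78.94 : 26.33 : 3.15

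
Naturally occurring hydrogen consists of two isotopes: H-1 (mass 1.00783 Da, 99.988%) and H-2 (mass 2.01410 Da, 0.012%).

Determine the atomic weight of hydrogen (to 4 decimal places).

1.0080 Da

The abundance-weighted mean is 0.99988 × 1.00783 + 0.00012 × 2.01410
= 1.007709 + 0.000242 = 1.007951 Da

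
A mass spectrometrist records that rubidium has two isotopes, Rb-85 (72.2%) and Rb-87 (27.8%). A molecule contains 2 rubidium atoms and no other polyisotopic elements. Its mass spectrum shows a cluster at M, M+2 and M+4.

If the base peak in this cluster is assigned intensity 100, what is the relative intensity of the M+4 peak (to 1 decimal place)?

14.8

(0.722 + 0.278)^2 gives M 0.5213, M+2 0.4014, M+4 0.0773; the largest is M.
P(M) = C(2,0) × 0.722^2 × 0.278^0 = 1 × 0.521284 × 1.0000 = 0.521284 (base)
P(M+4) = C(2,2) × 0.722^0 × 0.278^2 = 1 × 1.0000 × 0.077284 = 0.077284
Relative intensity = 0.077284 / 0.521284 × 100 = 14.8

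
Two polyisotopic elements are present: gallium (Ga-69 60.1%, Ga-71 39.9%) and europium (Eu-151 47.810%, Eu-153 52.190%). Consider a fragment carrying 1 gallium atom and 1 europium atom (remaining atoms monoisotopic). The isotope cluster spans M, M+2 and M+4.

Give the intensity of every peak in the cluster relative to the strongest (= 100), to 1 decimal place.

Gallium pattern (n=1): 0.6010 : 0.3990
Europium pattern (n=1): 0.4781 : 0.5219
Convolve the two distributions (both contribute in 2-u steps):
  M: 0.6010×0.4781 = 0.287338
  M+2: 0.6010×0.5219 + 0.3990×0.4781 = 0.504424
  M+4: 0.3990×0.5219 = 0.208238
Scale to base peak (0.504424) = 100: 57.0 : 100.0 : 41.3

57.0 : 100.0 : 41.3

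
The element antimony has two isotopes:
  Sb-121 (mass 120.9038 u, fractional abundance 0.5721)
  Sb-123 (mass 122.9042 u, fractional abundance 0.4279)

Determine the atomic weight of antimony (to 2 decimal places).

121.76 u

Weight each isotope mass by its fractional abundance: 0.5721 × 120.9038 + 0.4279 × 122.9042
= 69.16906 + 52.59071 = 121.75977 u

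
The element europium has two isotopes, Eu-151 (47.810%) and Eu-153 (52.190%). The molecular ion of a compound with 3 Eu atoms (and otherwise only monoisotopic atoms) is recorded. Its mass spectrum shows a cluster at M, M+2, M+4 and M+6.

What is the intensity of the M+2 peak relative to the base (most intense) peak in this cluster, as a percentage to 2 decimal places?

91.61%

Term probabilities: M 0.1093, M+2 0.3579, M+4 0.3907, M+6 0.1422. Base peak = M+4.
P(M+4) = C(3,2) × 0.47810^1 × 0.52190^2 = 3 × 0.4781 × 0.27237961 = 0.390674 (base)
P(M+2) = C(3,1) × 0.47810^2 × 0.52190^1 = 3 × 0.22857961 × 0.5219 = 0.357887
Relative intensity = 0.357887 / 0.390674 × 100 = 91.61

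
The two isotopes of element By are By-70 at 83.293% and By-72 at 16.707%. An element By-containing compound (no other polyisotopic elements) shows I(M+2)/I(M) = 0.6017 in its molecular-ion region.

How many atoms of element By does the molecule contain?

For n independent By atoms, I(M+2)/I(M) = n · (abundance By-72) / (abundance By-70) = n · 0.16707/0.83293.
n = 0.6017 × 0.83293/0.16707 = 3.00 ≈ 3

3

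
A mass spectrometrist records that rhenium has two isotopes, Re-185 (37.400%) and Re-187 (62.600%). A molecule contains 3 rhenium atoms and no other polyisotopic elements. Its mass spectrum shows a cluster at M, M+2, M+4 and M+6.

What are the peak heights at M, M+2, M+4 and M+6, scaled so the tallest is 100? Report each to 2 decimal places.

11.90 : 59.74 : 100.00 : 55.79

Each Re atom is independently Re-185 (p = 0.37400) or Re-187 (q = 0.62600); the cluster is the binomial expansion (p + q)^3.
P(M) = 0.37400^3 = 0.052314
P(M+2) = 3 × 0.37400^2 × 0.62600^1 = 0.262687
P(M+4) = 3 × 0.37400^1 × 0.62600^2 = 0.439685
P(M+6) = 0.62600^3 = 0.245314
The M+4 peak is largest (0.439685); scaling to 100 gives 11.90 : 59.74 : 100.00 : 55.79.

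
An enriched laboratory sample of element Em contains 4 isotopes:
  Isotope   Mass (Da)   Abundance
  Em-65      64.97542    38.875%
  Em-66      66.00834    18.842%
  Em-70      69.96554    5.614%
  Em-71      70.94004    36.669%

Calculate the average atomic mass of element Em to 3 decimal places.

Average mass = Σ (abundance × isotope mass) = 0.38875 × 64.97542 + 0.18842 × 66.00834 + 0.05614 × 69.96554 + 0.36669 × 70.94004
= 25.259195 + 12.437291 + 3.927865 + 26.013003 = 67.637354 Da

67.637 Da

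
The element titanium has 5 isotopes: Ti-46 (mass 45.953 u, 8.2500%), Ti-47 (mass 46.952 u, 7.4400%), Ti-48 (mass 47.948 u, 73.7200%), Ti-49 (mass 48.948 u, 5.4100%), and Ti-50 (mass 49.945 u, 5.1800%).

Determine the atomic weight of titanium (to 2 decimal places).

47.87 u

Average mass = Σ (abundance × isotope mass) = 0.082500 × 45.953 + 0.074400 × 46.952 + 0.737200 × 47.948 + 0.054100 × 48.948 + 0.051800 × 49.945
= 3.7911 + 3.4932 + 35.3473 + 2.6481 + 2.5872 = 47.8669 u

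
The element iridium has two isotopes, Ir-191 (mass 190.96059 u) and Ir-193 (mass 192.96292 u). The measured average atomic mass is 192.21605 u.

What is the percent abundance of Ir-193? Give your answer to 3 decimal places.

62.700%

Let x be the fractional abundance of Ir-191; then Ir-193 has abundance 1 − x.
190.96059·x + 192.96292·(1 − x) = 192.21605
(190.96059 − 192.96292)·x = 192.21605 − 192.96292
x = -0.74687 / -2.00233 = 0.37300 → 37.300% Ir-191, 62.700% Ir-193.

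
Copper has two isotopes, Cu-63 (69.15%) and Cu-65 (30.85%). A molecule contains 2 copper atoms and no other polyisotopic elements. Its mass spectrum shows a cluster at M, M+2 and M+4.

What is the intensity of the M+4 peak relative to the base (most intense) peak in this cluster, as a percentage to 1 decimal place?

19.9%

Term probabilities: M 0.4782, M+2 0.4267, M+4 0.0952. Base peak = M.
P(M) = C(2,0) × 0.6915^2 × 0.3085^0 = 1 × 0.47817225 × 1.0000 = 0.478172 (base)
P(M+4) = C(2,2) × 0.6915^0 × 0.3085^2 = 1 × 1.0000 × 0.09517225 = 0.095172
Relative intensity = 0.095172 / 0.478172 × 100 = 19.9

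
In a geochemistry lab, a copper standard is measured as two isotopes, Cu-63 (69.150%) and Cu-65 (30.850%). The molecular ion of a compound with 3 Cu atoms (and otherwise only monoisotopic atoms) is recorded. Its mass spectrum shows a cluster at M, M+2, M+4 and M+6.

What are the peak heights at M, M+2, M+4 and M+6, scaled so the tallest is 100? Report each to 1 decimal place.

74.7 : 100.0 : 44.6 : 6.6

Each Cu atom is independently Cu-63 (p = 0.69150) or Cu-65 (q = 0.30850); the cluster is the binomial expansion (p + q)^3.
P(M) = 0.69150^3 = 0.330656
P(M+2) = 3 × 0.69150^2 × 0.30850^1 = 0.442548
P(M+4) = 3 × 0.69150^1 × 0.30850^2 = 0.197435
P(M+6) = 0.30850^3 = 0.029361
The M+2 peak is largest (0.442548); scaling to 100 gives 74.7 : 100.0 : 44.6 : 6.6.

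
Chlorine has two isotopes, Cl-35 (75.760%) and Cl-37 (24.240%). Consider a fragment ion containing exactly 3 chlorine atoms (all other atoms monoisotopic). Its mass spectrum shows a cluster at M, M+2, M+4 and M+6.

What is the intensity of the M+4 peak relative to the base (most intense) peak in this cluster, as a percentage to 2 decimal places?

(0.75760 + 0.24240)^3 gives M 0.4348, M+2 0.4174, M+4 0.1335, M+6 0.0142; the largest is M.
P(M) = C(3,0) × 0.75760^3 × 0.24240^0 = 1 × 0.4348304 × 1.0000 = 0.434830 (base)
P(M+4) = C(3,2) × 0.75760^1 × 0.24240^2 = 3 × 0.7576 × 0.05875776 = 0.133545
Relative intensity = 0.133545 / 0.434830 × 100 = 30.71

30.71%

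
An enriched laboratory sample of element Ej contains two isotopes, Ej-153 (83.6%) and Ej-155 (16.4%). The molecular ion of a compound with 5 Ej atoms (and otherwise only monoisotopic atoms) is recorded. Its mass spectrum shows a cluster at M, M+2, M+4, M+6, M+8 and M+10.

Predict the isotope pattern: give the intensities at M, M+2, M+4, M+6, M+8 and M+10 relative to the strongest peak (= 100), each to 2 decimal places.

Each Ej atom is independently Ej-153 (p = 0.836) or Ej-155 (q = 0.164); the cluster is the binomial expansion (p + q)^5.
P(M) = 0.836^5 = 0.408349
P(M+2) = 5 × 0.836^4 × 0.164^1 = 0.400534
P(M+4) = 10 × 0.836^3 × 0.164^2 = 0.157147
P(M+6) = 10 × 0.836^2 × 0.164^3 = 0.030828
P(M+8) = 5 × 0.836^1 × 0.164^4 = 0.003024
P(M+10) = 0.164^5 = 0.000119
The M peak is largest (0.408349); scaling to 100 gives 100.00 : 98.09 : 38.48 : 7.55 : 0.74 : 0.03.

100.00 : 98.09 : 38.48 : 7.55 : 0.74 : 0.03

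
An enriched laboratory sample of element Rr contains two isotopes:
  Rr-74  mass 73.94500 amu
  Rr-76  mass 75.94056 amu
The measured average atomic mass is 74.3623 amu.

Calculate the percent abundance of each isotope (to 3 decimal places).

Writing the weighted mean with unknown fraction x of Rr-74:
73.94500·x + 75.94056·(1 − x) = 74.3623
(73.94500 − 75.94056)·x = 74.3623 − 75.94056
x = -1.57826 / -1.99556 = 0.79089 → 79.089% Rr-74, 20.911% Rr-76.

Rr-74: 79.089%, Rr-76: 20.911%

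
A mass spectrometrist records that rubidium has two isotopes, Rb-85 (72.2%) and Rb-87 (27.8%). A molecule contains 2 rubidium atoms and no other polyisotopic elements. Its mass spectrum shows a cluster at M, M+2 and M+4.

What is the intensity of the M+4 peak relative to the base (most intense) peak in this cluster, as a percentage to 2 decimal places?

Term probabilities: M 0.5213, M+2 0.4014, M+4 0.0773. Base peak = M.
P(M) = C(2,0) × 0.722^2 × 0.278^0 = 1 × 0.521284 × 1.0000 = 0.521284 (base)
P(M+4) = C(2,2) × 0.722^0 × 0.278^2 = 1 × 1.0000 × 0.077284 = 0.077284
Relative intensity = 0.077284 / 0.521284 × 100 = 14.83

14.83%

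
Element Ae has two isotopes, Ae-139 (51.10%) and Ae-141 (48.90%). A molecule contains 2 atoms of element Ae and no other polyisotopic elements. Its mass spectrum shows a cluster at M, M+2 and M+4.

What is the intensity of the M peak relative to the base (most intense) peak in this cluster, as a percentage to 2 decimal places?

Binomial terms of (0.5110 + 0.4890)^2: M 0.2611, M+2 0.4998, M+4 0.2391 → M+2 is the base peak.
P(M+2) = C(2,1) × 0.5110^1 × 0.4890^1 = 2 × 0.5110 × 0.4890 = 0.499758 (base)
P(M) = C(2,0) × 0.5110^2 × 0.4890^0 = 1 × 0.261121 × 1.0000 = 0.261121
Relative intensity = 0.261121 / 0.499758 × 100 = 52.25

52.25%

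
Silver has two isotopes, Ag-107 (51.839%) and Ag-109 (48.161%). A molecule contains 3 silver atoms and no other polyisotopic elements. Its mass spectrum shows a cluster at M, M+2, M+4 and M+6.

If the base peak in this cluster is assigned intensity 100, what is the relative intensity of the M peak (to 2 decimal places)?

Binomial terms of (0.51839 + 0.48161)^3: M 0.1393, M+2 0.3883, M+4 0.3607, M+6 0.1117 → M+2 is the base peak.
P(M+2) = C(3,1) × 0.51839^2 × 0.48161^1 = 3 × 0.26872819 × 0.48161 = 0.388267 (base)
P(M) = C(3,0) × 0.51839^3 × 0.48161^0 = 1 × 0.13930601 × 1.0000 = 0.139306
Relative intensity = 0.139306 / 0.388267 × 100 = 35.88

35.88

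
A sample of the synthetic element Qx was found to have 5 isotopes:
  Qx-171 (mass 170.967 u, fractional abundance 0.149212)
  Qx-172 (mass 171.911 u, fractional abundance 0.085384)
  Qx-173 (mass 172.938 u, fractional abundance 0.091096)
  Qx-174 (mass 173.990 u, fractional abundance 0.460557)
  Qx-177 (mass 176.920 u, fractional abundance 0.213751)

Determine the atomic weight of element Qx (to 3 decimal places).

Ar = Σ fᵢ·mᵢ = 0.149212 × 170.967 + 0.085384 × 171.911 + 0.091096 × 172.938 + 0.460557 × 173.990 + 0.213751 × 176.920
= 25.5103 + 14.6784 + 15.7540 + 80.1323 + 37.8168 = 173.8918 u

173.892 u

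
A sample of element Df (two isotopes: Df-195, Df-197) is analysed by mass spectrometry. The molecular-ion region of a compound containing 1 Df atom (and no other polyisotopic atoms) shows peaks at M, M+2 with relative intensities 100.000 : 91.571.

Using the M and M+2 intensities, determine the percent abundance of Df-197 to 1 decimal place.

47.8%

Write p for the Df-195 fraction. I(M+2)/I(M) = [C(1,1)·p^0·(1−p)] / p^1 = 1·(1−p)/p = 91.571/100.000 = 0.9157
(1−p)/p = 0.9157/1 = 0.9157  ⇒  p = 1/(1 + 0.9157) = 0.5220
Df-195: 52.2%, Df-197: 47.8%.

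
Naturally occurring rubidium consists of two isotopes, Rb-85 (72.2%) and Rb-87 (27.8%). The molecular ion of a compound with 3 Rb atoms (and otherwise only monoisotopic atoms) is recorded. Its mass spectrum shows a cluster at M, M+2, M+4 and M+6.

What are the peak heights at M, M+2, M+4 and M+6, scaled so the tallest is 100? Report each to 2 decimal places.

86.57 : 100.00 : 38.50 : 4.94

The 3 Rb atoms are independent, so intensities follow the terms of (0.722 + 0.278)^3.
P(M) = 0.722^3 = 0.376367
P(M+2) = 3 × 0.722^2 × 0.278^1 = 0.434751
P(M+4) = 3 × 0.722^1 × 0.278^2 = 0.167397
P(M+6) = 0.278^3 = 0.021485
The M+2 peak is largest (0.434751); scaling to 100 gives 86.57 : 100.00 : 38.50 : 4.94.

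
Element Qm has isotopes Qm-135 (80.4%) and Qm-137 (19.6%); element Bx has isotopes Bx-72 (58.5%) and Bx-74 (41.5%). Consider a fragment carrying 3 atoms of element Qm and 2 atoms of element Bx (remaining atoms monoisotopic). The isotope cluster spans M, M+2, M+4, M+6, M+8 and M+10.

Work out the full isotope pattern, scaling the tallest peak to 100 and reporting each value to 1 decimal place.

Element Qm pattern (n=3): 0.51971846 : 0.38009261 : 0.09265939 : 0.00752954
Element Bx pattern (n=2): 0.342225 : 0.48555 : 0.172225
Convolve the two distributions (both contribute in 2-u steps):
  M: 0.51971846×0.342225 = 0.177861
  M+2: 0.51971846×0.48555 + 0.38009261×0.342225 = 0.382426
  M+4: 0.51971846×0.172225 + 0.38009261×0.48555 + 0.09265939×0.342225 = 0.305773
  M+6: 0.38009261×0.172225 + 0.09265939×0.48555 + 0.00752954×0.342225 = 0.113029
  M+8: 0.09265939×0.172225 + 0.00752954×0.48555 = 0.019614
  M+10: 0.00752954×0.172225 = 0.001297
Scale to base peak (0.382426) = 100: 46.5 : 100.0 : 80.0 : 29.6 : 5.1 : 0.3

46.5 : 100.0 : 80.0 : 29.6 : 5.1 : 0.3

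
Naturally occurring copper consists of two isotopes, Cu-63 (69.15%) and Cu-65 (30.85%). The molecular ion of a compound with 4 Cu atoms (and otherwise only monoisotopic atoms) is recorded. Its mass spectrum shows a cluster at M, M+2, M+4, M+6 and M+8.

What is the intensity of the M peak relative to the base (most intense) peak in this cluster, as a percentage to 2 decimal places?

Term probabilities: M 0.2286, M+2 0.4080, M+4 0.2731, M+6 0.0812, M+8 0.0091. Base peak = M+2.
P(M+2) = C(4,1) × 0.6915^3 × 0.3085^1 = 4 × 0.33065611 × 0.3085 = 0.408030 (base)
P(M) = C(4,0) × 0.6915^4 × 0.3085^0 = 1 × 0.2286487 × 1.0000 = 0.228649
Relative intensity = 0.228649 / 0.408030 × 100 = 56.04

56.04%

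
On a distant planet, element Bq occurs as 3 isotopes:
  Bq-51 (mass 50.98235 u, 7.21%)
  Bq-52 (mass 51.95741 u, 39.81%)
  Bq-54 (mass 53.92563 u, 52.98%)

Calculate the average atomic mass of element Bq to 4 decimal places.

52.9299 u

Ar = Σ fᵢ·mᵢ = 0.0721 × 50.98235 + 0.3981 × 51.95741 + 0.5298 × 53.92563
= 3.675827 + 20.684245 + 28.569799 = 52.929871 u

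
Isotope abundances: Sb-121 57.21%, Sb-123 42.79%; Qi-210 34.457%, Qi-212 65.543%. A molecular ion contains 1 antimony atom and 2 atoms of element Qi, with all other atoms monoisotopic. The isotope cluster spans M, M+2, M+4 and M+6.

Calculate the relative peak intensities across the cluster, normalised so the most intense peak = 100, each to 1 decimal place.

15.5 : 70.4 : 100.0 : 41.9

Antimony pattern (n=1): 0.5721 : 0.4279
Element Qi pattern (n=2): 0.11872848 : 0.45168303 : 0.42958848
Convolve the two distributions (both contribute in 2-u steps):
  M: 0.5721×0.11872848 = 0.067925
  M+2: 0.5721×0.45168303 + 0.4279×0.11872848 = 0.309212
  M+4: 0.5721×0.42958848 + 0.4279×0.45168303 = 0.439043
  M+6: 0.4279×0.42958848 = 0.183821
Scale to base peak (0.439043) = 100: 15.5 : 70.4 : 100.0 : 41.9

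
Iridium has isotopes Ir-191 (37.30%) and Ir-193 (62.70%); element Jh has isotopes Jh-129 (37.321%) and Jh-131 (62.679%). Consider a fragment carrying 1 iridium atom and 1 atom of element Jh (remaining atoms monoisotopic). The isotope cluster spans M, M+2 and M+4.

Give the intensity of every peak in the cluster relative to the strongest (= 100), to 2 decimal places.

Iridium pattern (n=1): 0.3730 : 0.6270
Element Jh pattern (n=1): 0.37321 : 0.62679
Convolve the two distributions (both contribute in 2-u steps):
  M: 0.3730×0.37321 = 0.139207
  M+2: 0.3730×0.62679 + 0.6270×0.37321 = 0.467795
  M+4: 0.6270×0.62679 = 0.392997
Scale to base peak (0.467795) = 100: 29.76 : 100.00 : 84.01

29.76 : 100.00 : 84.01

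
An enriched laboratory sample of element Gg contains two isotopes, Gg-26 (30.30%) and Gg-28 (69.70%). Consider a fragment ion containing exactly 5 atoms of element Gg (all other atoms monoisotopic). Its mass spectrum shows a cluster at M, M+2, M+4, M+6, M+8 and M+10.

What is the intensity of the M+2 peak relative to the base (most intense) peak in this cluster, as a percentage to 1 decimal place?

Binomial terms of (0.3030 + 0.6970)^5: M 0.0026, M+2 0.0294, M+4 0.1351, M+6 0.3109, M+8 0.3576, M+10 0.1645 → M+8 is the base peak.
P(M+8) = C(5,4) × 0.3030^1 × 0.6970^4 = 5 × 0.3030 × 0.23601038 = 0.357556 (base)
P(M+2) = C(5,1) × 0.3030^4 × 0.6970^1 = 5 × 0.00842889 × 0.6970 = 0.029375
Relative intensity = 0.029375 / 0.357556 × 100 = 8.2

8.2%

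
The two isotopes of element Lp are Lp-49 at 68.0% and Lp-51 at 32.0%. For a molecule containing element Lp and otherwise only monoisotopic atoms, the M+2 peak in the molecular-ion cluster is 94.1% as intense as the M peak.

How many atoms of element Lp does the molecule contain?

2

With n Lp atoms, P(M+2)/P(M) = C(n,1)·p^(n−1)q / p^n = n·q/p = n · 0.320/0.680.
n = 0.941 × 0.680/0.320 = 2.00 ≈ 2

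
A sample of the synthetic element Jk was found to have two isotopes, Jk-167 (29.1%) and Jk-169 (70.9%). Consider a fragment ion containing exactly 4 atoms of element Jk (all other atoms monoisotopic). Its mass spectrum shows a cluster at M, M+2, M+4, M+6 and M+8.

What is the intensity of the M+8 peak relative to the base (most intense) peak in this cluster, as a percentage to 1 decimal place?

Binomial terms of (0.291 + 0.709)^4: M 0.0072, M+2 0.0699, M+4 0.2554, M+6 0.4149, M+8 0.2527 → M+6 is the base peak.
P(M+6) = C(4,3) × 0.291^1 × 0.709^3 = 4 × 0.2910 × 0.35640083 = 0.414851 (base)
P(M+8) = C(4,4) × 0.291^0 × 0.709^4 = 1 × 1.0000 × 0.25268819 = 0.252688
Relative intensity = 0.252688 / 0.414851 × 100 = 60.9

60.9%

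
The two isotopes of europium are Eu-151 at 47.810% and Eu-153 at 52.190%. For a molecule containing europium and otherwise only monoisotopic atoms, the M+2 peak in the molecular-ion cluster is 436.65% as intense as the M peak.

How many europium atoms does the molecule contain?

4

With n Eu atoms, P(M+2)/P(M) = C(n,1)·p^(n−1)q / p^n = n·q/p = n · 0.52190/0.47810.
n = 4.3665 × 0.47810/0.52190 = 4.00 ≈ 4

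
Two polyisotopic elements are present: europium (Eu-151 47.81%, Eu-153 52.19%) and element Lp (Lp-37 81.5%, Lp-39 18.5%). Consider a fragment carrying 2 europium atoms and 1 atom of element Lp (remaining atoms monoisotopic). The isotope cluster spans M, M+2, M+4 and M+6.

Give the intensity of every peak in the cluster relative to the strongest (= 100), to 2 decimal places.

41.49 : 100.00 : 70.00 : 11.22

Europium pattern (n=2): 0.22857961 : 0.49904078 : 0.27237961
Element Lp pattern (n=1): 0.8150 : 0.1850
Convolve the two distributions (both contribute in 2-u steps):
  M: 0.22857961×0.8150 = 0.186292
  M+2: 0.22857961×0.1850 + 0.49904078×0.8150 = 0.449005
  M+4: 0.49904078×0.1850 + 0.27237961×0.8150 = 0.314312
  M+6: 0.27237961×0.1850 = 0.050390
Scale to base peak (0.449005) = 100: 41.49 : 100.00 : 70.00 : 11.22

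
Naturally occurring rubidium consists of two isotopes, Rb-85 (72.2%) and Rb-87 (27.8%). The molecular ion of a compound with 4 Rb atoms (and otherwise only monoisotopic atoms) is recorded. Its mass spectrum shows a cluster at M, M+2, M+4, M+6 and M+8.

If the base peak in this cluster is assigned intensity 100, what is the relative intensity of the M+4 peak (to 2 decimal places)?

57.76

(0.722 + 0.278)^4 gives M 0.2717, M+2 0.4185, M+4 0.2417, M+6 0.0620, M+8 0.0060; the largest is M+2.
P(M+2) = C(4,1) × 0.722^3 × 0.278^1 = 4 × 0.37636705 × 0.2780 = 0.418520 (base)
P(M+4) = C(4,2) × 0.722^2 × 0.278^2 = 6 × 0.521284 × 0.077284 = 0.241721
Relative intensity = 0.241721 / 0.418520 × 100 = 57.76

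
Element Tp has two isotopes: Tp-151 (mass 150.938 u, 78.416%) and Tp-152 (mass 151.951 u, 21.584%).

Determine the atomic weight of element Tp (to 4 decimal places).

Average mass = Σ (abundance × isotope mass) = 0.78416 × 150.938 + 0.21584 × 151.951
= 118.35954 + 32.79710 = 151.15664 u

151.1566 u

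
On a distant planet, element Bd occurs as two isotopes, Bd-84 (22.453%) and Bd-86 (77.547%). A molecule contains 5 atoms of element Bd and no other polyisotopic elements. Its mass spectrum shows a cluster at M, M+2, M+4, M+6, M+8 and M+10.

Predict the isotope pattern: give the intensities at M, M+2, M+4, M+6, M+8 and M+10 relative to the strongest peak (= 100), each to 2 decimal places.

Each Bd atom is independently Bd-84 (p = 0.22453) or Bd-86 (q = 0.77547); the cluster is the binomial expansion (p + q)^5.
P(M) = 0.22453^5 = 0.000571
P(M+2) = 5 × 0.22453^4 × 0.77547^1 = 0.009854
P(M+4) = 10 × 0.22453^3 × 0.77547^2 = 0.068070
P(M+6) = 10 × 0.22453^2 × 0.77547^3 = 0.235095
P(M+8) = 5 × 0.22453^1 × 0.77547^4 = 0.405980
P(M+10) = 0.77547^5 = 0.280430
The M+8 peak is largest (0.405980); scaling to 100 gives 0.14 : 2.43 : 16.77 : 57.91 : 100.00 : 69.07.

0.14 : 2.43 : 16.77 : 57.91 : 100.00 : 69.07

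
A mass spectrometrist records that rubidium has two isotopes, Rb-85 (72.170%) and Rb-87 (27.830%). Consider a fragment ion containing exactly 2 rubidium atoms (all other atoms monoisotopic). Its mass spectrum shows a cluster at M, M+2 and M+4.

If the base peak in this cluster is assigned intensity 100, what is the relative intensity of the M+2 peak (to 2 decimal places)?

77.12

Binomial terms of (0.72170 + 0.27830)^2: M 0.5209, M+2 0.4017, M+4 0.0775 → M is the base peak.
P(M) = C(2,0) × 0.72170^2 × 0.27830^0 = 1 × 0.52085089 × 1.0000 = 0.520851 (base)
P(M+2) = C(2,1) × 0.72170^1 × 0.27830^1 = 2 × 0.7217 × 0.2783 = 0.401698
Relative intensity = 0.401698 / 0.520851 × 100 = 77.12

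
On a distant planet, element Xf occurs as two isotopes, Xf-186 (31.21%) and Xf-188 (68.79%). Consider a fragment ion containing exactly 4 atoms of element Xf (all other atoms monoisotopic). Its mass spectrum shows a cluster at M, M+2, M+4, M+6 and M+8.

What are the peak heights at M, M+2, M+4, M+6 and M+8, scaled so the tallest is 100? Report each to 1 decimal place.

2.3 : 20.6 : 68.1 : 100.0 : 55.1

Expanding (0.3121 + 0.6879)^4:
P(M) = 0.3121^4 = 0.009488
P(M+2) = 4 × 0.3121^3 × 0.6879^1 = 0.083650
P(M+4) = 6 × 0.3121^2 × 0.6879^2 = 0.276560
P(M+6) = 4 × 0.3121^1 × 0.6879^3 = 0.406378
P(M+8) = 0.6879^4 = 0.223924
The M+6 peak is largest (0.406378); scaling to 100 gives 2.3 : 20.6 : 68.1 : 100.0 : 55.1.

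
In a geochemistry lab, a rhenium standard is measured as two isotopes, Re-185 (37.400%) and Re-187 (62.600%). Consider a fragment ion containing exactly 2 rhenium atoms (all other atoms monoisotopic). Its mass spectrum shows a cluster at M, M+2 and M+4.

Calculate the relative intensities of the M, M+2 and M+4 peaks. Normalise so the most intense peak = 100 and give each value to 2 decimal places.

Each Re atom is independently Re-185 (p = 0.37400) or Re-187 (q = 0.62600); the cluster is the binomial expansion (p + q)^2.
P(M) = 0.37400^2 = 0.139876
P(M+2) = 2 × 0.37400^1 × 0.62600^1 = 0.468248
P(M+4) = 0.62600^2 = 0.391876
The M+2 peak is largest (0.468248); scaling to 100 gives 29.87 : 100.00 : 83.69.

29.87 : 100.00 : 83.69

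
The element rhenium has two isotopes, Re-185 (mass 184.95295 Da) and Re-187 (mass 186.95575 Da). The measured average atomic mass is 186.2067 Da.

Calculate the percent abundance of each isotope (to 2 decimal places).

Let x be the fractional abundance of Re-185; then Re-187 has abundance 1 − x.
184.95295·x + 186.95575·(1 − x) = 186.2067
(184.95295 − 186.95575)·x = 186.2067 − 186.95575
x = -0.74905 / -2.00280 = 0.37400 → 37.40% Re-185, 62.60% Re-187.

Re-185: 37.40%, Re-187: 62.60%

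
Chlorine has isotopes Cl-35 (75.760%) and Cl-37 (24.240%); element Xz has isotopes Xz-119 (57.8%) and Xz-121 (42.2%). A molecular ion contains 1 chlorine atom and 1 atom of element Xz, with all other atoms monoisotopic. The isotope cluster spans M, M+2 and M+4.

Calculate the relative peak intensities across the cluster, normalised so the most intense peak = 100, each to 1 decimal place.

95.2 : 100.0 : 22.2

Chlorine pattern (n=1): 0.7576 : 0.2424
Element Xz pattern (n=1): 0.5780 : 0.4220
Convolve the two distributions (both contribute in 2-u steps):
  M: 0.7576×0.5780 = 0.437893
  M+2: 0.7576×0.4220 + 0.2424×0.5780 = 0.459814
  M+4: 0.2424×0.4220 = 0.102293
Scale to base peak (0.459814) = 100: 95.2 : 100.0 : 22.2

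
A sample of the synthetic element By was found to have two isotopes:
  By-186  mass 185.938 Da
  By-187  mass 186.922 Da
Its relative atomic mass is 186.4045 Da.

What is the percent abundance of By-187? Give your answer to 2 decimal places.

47.41%

Writing the weighted mean with unknown fraction x of By-186:
185.938·x + 186.922·(1 − x) = 186.4045
(185.938 − 186.922)·x = 186.4045 − 186.922
x = -0.5175 / -0.984 = 0.52591 → 52.59% By-186, 47.41% By-187.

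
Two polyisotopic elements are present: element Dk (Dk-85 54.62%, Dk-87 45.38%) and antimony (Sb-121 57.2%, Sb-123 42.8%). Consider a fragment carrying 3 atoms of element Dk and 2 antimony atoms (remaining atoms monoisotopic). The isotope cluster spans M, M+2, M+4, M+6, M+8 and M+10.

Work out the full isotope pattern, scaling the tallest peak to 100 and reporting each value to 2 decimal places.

Element Dk pattern (n=3): 0.16295027 : 0.40615251 : 0.33744417 : 0.09345305
Antimony pattern (n=2): 0.327184 : 0.489632 : 0.183184
Convolve the two distributions (both contribute in 2-u steps):
  M: 0.16295027×0.327184 = 0.053315
  M+2: 0.16295027×0.489632 + 0.40615251×0.327184 = 0.212672
  M+4: 0.16295027×0.183184 + 0.40615251×0.489632 + 0.33744417×0.327184 = 0.339121
  M+6: 0.40615251×0.183184 + 0.33744417×0.489632 + 0.09345305×0.327184 = 0.270200
  M+8: 0.33744417×0.183184 + 0.09345305×0.489632 = 0.107572
  M+10: 0.09345305×0.183184 = 0.017119
Scale to base peak (0.339121) = 100: 15.72 : 62.71 : 100.00 : 79.68 : 31.72 : 5.05

15.72 : 62.71 : 100.00 : 79.68 : 31.72 : 5.05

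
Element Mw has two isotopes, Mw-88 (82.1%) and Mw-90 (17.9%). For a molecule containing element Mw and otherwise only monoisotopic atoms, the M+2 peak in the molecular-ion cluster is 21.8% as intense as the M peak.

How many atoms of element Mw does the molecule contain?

The M+2/M ratio from n Mw atoms is n · q/p = n · 0.179/0.821.
n = 0.218 × 0.821/0.179 = 1.00 ≈ 1

1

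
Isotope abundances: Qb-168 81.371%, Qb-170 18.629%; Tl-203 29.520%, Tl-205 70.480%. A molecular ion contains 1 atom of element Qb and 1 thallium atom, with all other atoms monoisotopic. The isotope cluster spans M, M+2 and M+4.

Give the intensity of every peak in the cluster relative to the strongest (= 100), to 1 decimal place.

Element Qb pattern (n=1): 0.81371 : 0.18629
Thallium pattern (n=1): 0.2952 : 0.7048
Convolve the two distributions (both contribute in 2-u steps):
  M: 0.81371×0.2952 = 0.240207
  M+2: 0.81371×0.7048 + 0.18629×0.2952 = 0.628496
  M+4: 0.18629×0.7048 = 0.131297
Scale to base peak (0.628496) = 100: 38.2 : 100.0 : 20.9

38.2 : 100.0 : 20.9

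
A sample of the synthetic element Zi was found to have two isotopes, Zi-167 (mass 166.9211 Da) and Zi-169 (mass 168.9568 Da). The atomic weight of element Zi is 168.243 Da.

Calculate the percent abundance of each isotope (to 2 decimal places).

With x = fraction of Zi-167 (so Zi-169 is 1 − x):
166.9211·x + 168.9568·(1 − x) = 168.243
(166.9211 − 168.9568)·x = 168.243 − 168.9568
x = -0.7138 / -2.0357 = 0.35064 → 35.06% Zi-167, 64.94% Zi-169.

Zi-167: 35.06%, Zi-169: 64.94%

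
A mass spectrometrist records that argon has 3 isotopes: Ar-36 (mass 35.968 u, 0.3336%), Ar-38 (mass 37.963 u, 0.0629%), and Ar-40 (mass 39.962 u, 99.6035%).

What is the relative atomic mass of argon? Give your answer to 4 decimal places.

The abundance-weighted mean is 0.003336 × 35.968 + 0.000629 × 37.963 + 0.996035 × 39.962
= 0.11999 + 0.02388 + 39.80355 = 39.94742 u

39.9474 u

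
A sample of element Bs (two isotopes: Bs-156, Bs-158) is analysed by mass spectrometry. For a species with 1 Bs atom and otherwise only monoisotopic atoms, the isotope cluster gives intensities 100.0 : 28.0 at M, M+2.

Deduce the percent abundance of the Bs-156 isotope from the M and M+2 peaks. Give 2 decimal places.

If p is the fraction of Bs that is Bs-156, then I(M+2)/I(M) = [C(1,1)·p^0·(1−p)] / p^1 = 1·(1−p)/p = 28.0/100.0 = 0.2800
(1−p)/p = 0.2800/1 = 0.2800  ⇒  p = 1/(1 + 0.2800) = 0.7812
Bs-156: 78.12%, Bs-158: 21.88%.

78.12%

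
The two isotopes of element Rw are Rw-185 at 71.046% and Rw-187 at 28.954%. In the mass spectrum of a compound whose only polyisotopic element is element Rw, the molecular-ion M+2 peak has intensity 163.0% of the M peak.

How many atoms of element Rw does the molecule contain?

For n independent Rw atoms, I(M+2)/I(M) = n · (abundance Rw-187) / (abundance Rw-185) = n · 0.28954/0.71046.
n = 1.630 × 0.71046/0.28954 = 4.00 ≈ 4

4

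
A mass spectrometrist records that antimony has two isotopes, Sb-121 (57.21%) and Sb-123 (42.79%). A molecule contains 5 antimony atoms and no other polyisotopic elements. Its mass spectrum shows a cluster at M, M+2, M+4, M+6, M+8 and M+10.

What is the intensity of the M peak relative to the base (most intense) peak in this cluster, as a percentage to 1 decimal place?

17.9%

(0.5721 + 0.4279)^5 gives M 0.0613, M+2 0.2292, M+4 0.3428, M+6 0.2564, M+8 0.0959, M+10 0.0143; the largest is M+4.
P(M+4) = C(5,2) × 0.5721^3 × 0.4279^2 = 10 × 0.18724742 × 0.18309841 = 0.342847 (base)
P(M) = C(5,0) × 0.5721^5 × 0.4279^0 = 1 × 0.06128578 × 1.0000 = 0.061286
Relative intensity = 0.061286 / 0.342847 × 100 = 17.9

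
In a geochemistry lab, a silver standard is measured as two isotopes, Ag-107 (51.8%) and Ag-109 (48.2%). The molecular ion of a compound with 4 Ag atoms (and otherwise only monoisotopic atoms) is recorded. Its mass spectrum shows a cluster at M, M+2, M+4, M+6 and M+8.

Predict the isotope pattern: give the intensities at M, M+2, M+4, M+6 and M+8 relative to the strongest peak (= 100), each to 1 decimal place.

19.2 : 71.6 : 100.0 : 62.0 : 14.4

Expanding (0.518 + 0.482)^4:
P(M) = 0.518^4 = 0.071998
P(M+2) = 4 × 0.518^3 × 0.482^1 = 0.267976
P(M+4) = 6 × 0.518^2 × 0.482^2 = 0.374029
P(M+6) = 4 × 0.518^1 × 0.482^3 = 0.232023
P(M+8) = 0.482^4 = 0.053974
The M+4 peak is largest (0.374029); scaling to 100 gives 19.2 : 71.6 : 100.0 : 62.0 : 14.4.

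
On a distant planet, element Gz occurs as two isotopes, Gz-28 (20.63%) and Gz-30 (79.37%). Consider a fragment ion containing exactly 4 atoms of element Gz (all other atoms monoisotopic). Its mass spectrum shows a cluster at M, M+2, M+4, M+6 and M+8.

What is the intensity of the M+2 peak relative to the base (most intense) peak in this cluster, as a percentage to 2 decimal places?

(0.2063 + 0.7937)^4 gives M 0.0018, M+2 0.0279, M+4 0.1609, M+6 0.4126, M+8 0.3968; the largest is M+6.
P(M+6) = C(4,3) × 0.2063^1 × 0.7937^3 = 4 × 0.2063 × 0.49999901 = 0.412599 (base)
P(M+2) = C(4,1) × 0.2063^3 × 0.7937^1 = 4 × 0.00878006 × 0.7937 = 0.027875
Relative intensity = 0.027875 / 0.412599 × 100 = 6.76

6.76%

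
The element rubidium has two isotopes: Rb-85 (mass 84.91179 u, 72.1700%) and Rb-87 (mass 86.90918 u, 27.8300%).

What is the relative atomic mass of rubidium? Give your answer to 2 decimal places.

85.47 u

Ar = Σ fᵢ·mᵢ = 0.721700 × 84.91179 + 0.278300 × 86.90918
= 61.280839 + 24.186825 = 85.467664 u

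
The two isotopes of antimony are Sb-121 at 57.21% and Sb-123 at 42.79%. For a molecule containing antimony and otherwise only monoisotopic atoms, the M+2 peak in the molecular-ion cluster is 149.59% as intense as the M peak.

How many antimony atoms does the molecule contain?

2

With n Sb atoms, P(M+2)/P(M) = C(n,1)·p^(n−1)q / p^n = n·q/p = n · 0.4279/0.5721.
n = 1.4959 × 0.5721/0.4279 = 2.00 ≈ 2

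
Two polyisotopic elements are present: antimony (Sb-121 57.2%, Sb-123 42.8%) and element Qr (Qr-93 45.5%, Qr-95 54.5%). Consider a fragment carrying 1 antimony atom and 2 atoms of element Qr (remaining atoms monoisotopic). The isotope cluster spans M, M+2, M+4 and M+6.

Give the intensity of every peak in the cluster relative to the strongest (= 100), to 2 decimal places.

30.99 : 97.42 : 100.00 : 33.26

Antimony pattern (n=1): 0.5720 : 0.4280
Element Qr pattern (n=2): 0.207025 : 0.49595 : 0.297025
Convolve the two distributions (both contribute in 2-u steps):
  M: 0.5720×0.207025 = 0.118418
  M+2: 0.5720×0.49595 + 0.4280×0.207025 = 0.372290
  M+4: 0.5720×0.297025 + 0.4280×0.49595 = 0.382165
  M+6: 0.4280×0.297025 = 0.127127
Scale to base peak (0.382165) = 100: 30.99 : 97.42 : 100.00 : 33.26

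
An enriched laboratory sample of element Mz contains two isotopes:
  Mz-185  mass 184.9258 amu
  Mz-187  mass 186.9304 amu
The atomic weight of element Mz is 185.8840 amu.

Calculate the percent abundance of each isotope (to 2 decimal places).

Mz-185: 52.20%, Mz-187: 47.80%

Let x be the fractional abundance of Mz-185; then Mz-187 has abundance 1 − x.
184.9258·x + 186.9304·(1 − x) = 185.8840
(184.9258 − 186.9304)·x = 185.8840 − 186.9304
x = -1.0464 / -2.0046 = 0.52200 → 52.20% Mz-185, 47.80% Mz-187.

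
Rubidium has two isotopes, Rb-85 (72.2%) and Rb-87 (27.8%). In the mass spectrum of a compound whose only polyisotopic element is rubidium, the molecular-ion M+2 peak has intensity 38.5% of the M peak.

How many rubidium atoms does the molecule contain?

1

With n Rb atoms, P(M+2)/P(M) = C(n,1)·p^(n−1)q / p^n = n·q/p = n · 0.278/0.722.
n = 0.385 × 0.722/0.278 = 1.00 ≈ 1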